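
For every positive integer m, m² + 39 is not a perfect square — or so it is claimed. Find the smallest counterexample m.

m = 5

A counterexample is any positive integer m such that m² + 39 is a perfect square; we check each in order.
m = 1: 1² + 39 = 40, not a perfect square.
m = 2: 2² + 39 = 43, not a perfect square.
m = 3: 3² + 39 = 48, not a perfect square.
m = 4: 4² + 39 = 55, not a perfect square.
m = 5: 5² + 39 = 64 = 8², a perfect square.
So m = 5 is the smallest counterexample.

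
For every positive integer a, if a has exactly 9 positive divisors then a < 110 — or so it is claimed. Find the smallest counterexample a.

a = 196

A counterexample is any positive integer a such that a has exactly 9 positive divisors but the claim fails; we check each in order.
a = 36: τ(36) = 9; 36 < 110.
a = 100: τ(100) = 9; 100 < 110.
a = 196: τ(196) = 9; 196 ≥ 110.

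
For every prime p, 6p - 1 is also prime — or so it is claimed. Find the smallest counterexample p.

p = 11

We need the least prime p for which 6p - 1 is not prime.
p = 2: 6p - 1 = 11, prime.
p = 3: 6p - 1 = 17, prime.
p = 5: 6p - 1 = 29, prime.
p = 7: 6p - 1 = 41, prime.
p = 11: 6p - 1 = 65 = 5 × 13, not prime.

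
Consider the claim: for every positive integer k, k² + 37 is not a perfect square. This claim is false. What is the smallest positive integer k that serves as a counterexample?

k = 18

The first 17 eligible values, up to k = 17, all satisfy the conclusion.
k = 18: 18² + 37 = 361 = 19², a perfect square.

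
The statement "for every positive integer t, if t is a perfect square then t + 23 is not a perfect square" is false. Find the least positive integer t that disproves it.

t = 121

For t = 1, 4, 9, 16, 25, 36, 49, 64, 81, 100 the conclusion holds.
t = 121: 121 = 11² and 121 + 23 = 144 = 12².
So t = 121 is the smallest counterexample.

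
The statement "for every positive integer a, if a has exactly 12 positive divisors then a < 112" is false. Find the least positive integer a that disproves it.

a = 126

We need the least positive integer a for which a has exactly 12 positive divisors but the claim fails.
The first 6 eligible values, up to a = 108, all satisfy the conclusion.
a = 126: τ(126) = 12; 126 ≥ 112.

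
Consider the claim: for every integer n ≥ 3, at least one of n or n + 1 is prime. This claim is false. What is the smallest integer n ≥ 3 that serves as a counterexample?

n = 3: 3 is prime.
n = 4: 5 is prime.
n = 5: 5 is prime.
n = 6: 7 is prime.
n = 7: 7 is prime.
n = 8: 8 = 2 × 4; 9 = 3 × 3 — both composite.
Hence n = 8 is a counterexample.

n = 8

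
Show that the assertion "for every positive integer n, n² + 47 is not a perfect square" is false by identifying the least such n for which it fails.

Check each positive integer n in order until n² + 47 is a perfect square.
For n = 1, 2, 3, 4, …, 20, 21, 22 the conclusion holds.
n = 23: 23² + 47 = 576 = 24², a perfect square.
Hence n = 23 is a counterexample.

n = 23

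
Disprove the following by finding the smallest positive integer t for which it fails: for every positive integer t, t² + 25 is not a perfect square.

Check each positive integer t in order until t² + 25 is a perfect square.
For t = 1, 2, 3, 4, …, 9, 10, 11 the conclusion holds.
t = 12: 12² + 25 = 169 = 13², a perfect square.

t = 12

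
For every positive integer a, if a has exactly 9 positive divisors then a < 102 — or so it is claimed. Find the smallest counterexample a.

a = 196

Check each positive integer a in order until a has exactly 9 positive divisors but the claim fails.
a = 36: τ(36) = 9; 36 < 102.
a = 100: τ(100) = 9; 100 < 102.
a = 196: τ(196) = 9; 196 ≥ 102.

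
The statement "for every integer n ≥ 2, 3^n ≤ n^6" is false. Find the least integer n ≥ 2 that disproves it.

n = 15

For n = 2, 3, 4, 5, …, 12, 13, 14 the conclusion holds.
n = 15: 3^n = 14348907 and n^6 = 11390625, so 14348907 > 11390625.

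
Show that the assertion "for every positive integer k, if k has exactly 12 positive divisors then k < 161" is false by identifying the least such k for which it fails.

Check each positive integer k in order until k has exactly 12 positive divisors but the claim fails.
For k = 60, 72, 84, 90, …, 150, 156, 160 the conclusion holds.
k = 198: τ(198) = 12; 198 ≥ 161.

k = 198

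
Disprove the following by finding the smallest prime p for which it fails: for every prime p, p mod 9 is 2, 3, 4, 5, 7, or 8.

Check each prime p in order until the claim fails.
p = 2: 2 mod 9 = 2.
p = 3: 3 mod 9 = 3.
p = 5: 5 mod 9 = 5.
p = 7: 7 mod 9 = 7.
p = 11: 11 mod 9 = 2.
p = 13: 13 mod 9 = 4.
p = 17: 17 mod 9 = 8.
p = 19: 19 mod 9 = 1 — not in {2, 3, 4, 5, 7, 8}.
So p = 19 is the smallest counterexample.

p = 19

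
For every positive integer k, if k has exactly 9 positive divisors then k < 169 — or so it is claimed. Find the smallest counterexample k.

k = 36: τ(36) = 9; 36 < 169.
k = 100: τ(100) = 9; 100 < 169.
k = 196: τ(196) = 9; 196 ≥ 169.
So k = 196 is the smallest counterexample.

k = 196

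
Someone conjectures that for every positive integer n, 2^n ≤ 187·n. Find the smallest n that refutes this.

A counterexample is any positive integer n such that 2^n > 187·n; we check each in order.
For n = 1, 2, 3, 4, …, 9, 10, 11 the conclusion holds.
n = 12: 2^n = 4096 and 187·n = 2244, so 4096 > 2244.
Hence n = 12 is a counterexample.

n = 12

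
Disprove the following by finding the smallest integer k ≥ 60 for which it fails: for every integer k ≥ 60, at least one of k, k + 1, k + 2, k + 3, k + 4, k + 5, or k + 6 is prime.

k = 90

A counterexample is any integer k ≥ 60 such that k, k + 1, k + 2, k + 3, k + 4, k + 5, k + 6 are all composite; we check each in order.
For k = 60, 61, 62, 63, …, 87, 88, 89 the conclusion holds.
k = 90: 90 = 2 × 45; 91 = 7 × 13; 92 = 2 × 46; 93 = 3 × 31; 94 = 2 × 47; 95 = 5 × 19; 96 = 2 × 48 — all composite.
Thus k = 90 disproves the claim, and no smaller k works.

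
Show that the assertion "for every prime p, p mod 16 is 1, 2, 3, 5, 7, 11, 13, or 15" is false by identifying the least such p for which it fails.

The first 12 eligible values, up to p = 37, all satisfy the conclusion.
p = 41: 41 mod 16 = 9 — not in {1, 2, 3, 5, 7, 11, 13, 15}.
Thus p = 41 disproves the claim, and no smaller p works.

p = 41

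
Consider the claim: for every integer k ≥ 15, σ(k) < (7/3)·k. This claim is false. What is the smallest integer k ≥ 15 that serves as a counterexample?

We need the least integer k ≥ 15 for which the claim fails.
The first 9 eligible values, up to k = 23, all satisfy the conclusion.
k = 24: σ(24) = 60; 60 ≥ 56.

k = 24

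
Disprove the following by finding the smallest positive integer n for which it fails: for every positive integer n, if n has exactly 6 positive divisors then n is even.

n = 45

For n = 12, 18, 20, 28, 32, 44 the conclusion holds.
n = 45: divisors of 45: 1, 3, 5, 9, 15, 45; 45 is odd.
Thus n = 45 disproves the claim, and no smaller n works.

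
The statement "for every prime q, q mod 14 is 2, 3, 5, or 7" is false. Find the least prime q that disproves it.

q = 11

We need the least prime q for which the claim fails.
q = 2: 2 mod 14 = 2.
q = 3: 3 mod 14 = 3.
q = 5: 5 mod 14 = 5.
q = 7: 7 mod 14 = 7.
q = 11: 11 mod 14 = 11 — not in {2, 3, 5, 7}.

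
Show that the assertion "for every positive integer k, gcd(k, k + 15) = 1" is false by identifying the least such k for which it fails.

Check each positive integer k in order until gcd(k, k + 15) > 1.
k = 1: gcd(1, 16) = 1.
k = 2: gcd(2, 17) = 1.
k = 3: gcd(3, 18) = 3.
So k = 3 is the smallest counterexample.

k = 3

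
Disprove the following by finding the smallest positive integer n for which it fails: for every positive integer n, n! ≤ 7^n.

n = 17

For n = 1, 2, 3, 4, …, 14, 15, 16 the conclusion holds.
n = 17: n! = 355687428096000 and 7^n = 232630513987207, so 355687428096000 > 232630513987207.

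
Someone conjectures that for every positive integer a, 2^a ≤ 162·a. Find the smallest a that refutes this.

a = 11

Check each positive integer a in order until 2^a > 162·a.
The first 10 eligible values, up to a = 10, all satisfy the conclusion.
a = 11: 2^a = 2048 and 162·a = 1782, so 2048 > 1782.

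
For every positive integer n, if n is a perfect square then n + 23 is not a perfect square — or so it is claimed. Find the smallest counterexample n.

A counterexample is any positive integer n such that n is a perfect square but n + 23 is a perfect square; we check each in order.
For n = 1, 4, 9, 16, 25, 36, 49, 64, 81, 100 the conclusion holds.
n = 121: 121 = 11² and 121 + 23 = 144 = 12².
Thus n = 121 disproves the claim, and no smaller n works.

n = 121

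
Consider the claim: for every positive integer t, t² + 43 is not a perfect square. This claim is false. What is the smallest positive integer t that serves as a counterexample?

t = 21

A counterexample is any positive integer t such that t² + 43 is a perfect square; we check each in order.
The first 20 eligible values, up to t = 20, all satisfy the conclusion.
t = 21: 21² + 43 = 484 = 22², a perfect square.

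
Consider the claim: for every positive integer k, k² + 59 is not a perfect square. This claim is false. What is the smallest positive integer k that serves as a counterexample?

A counterexample is any positive integer k such that k² + 59 is a perfect square; we check each in order.
The first 28 eligible values, up to k = 28, all satisfy the conclusion.
k = 29: 29² + 59 = 900 = 30², a perfect square.
So k = 29 is the smallest counterexample.

k = 29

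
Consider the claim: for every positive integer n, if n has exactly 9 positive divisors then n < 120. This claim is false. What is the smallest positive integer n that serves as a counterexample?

Check each positive integer n in order until n has exactly 9 positive divisors but the claim fails.
n = 36: τ(36) = 9; 36 < 120.
n = 100: τ(100) = 9; 100 < 120.
n = 196: τ(196) = 9; 196 ≥ 120.
Thus n = 196 disproves the claim, and no smaller n works.

n = 196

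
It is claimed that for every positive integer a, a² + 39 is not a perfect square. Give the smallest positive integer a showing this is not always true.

a = 5

We need the least positive integer a for which a² + 39 is a perfect square.
The first 4 eligible values, up to a = 4, all satisfy the conclusion.
a = 5: 5² + 39 = 64 = 8², a perfect square.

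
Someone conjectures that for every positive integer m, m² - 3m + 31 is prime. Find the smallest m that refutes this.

m = 4

Check each positive integer m in order until m² - 3m + 31 is not prime.
m = 1: m² - 3m + 31 = 29, prime.
m = 2: m² - 3m + 31 = 29, prime.
m = 3: m² - 3m + 31 = 31, prime.
m = 4: m² - 3m + 31 = 35 = 5 × 7, composite.
Hence m = 4 is a counterexample.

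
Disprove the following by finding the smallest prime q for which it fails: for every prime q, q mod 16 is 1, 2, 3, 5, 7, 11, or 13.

A counterexample is any prime q such that the claim fails; we check each in order.
For q = 2, 3, 5, 7, 11, 13, 17, 19, 23, 29 the conclusion holds.
q = 31: 31 mod 16 = 15 — not in {1, 2, 3, 5, 7, 11, 13}.

q = 31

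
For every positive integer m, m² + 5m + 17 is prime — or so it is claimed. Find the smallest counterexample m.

Check each positive integer m in order until m² + 5m + 17 is not prime.
m = 1: m² + 5m + 17 = 23, prime.
m = 2: m² + 5m + 17 = 31, prime.
m = 3: m² + 5m + 17 = 41, prime.
m = 4: m² + 5m + 17 = 53, prime.
m = 5: m² + 5m + 17 = 67, prime.
m = 6: m² + 5m + 17 = 83, prime.
m = 7: m² + 5m + 17 = 101, prime.
m = 8: m² + 5m + 17 = 121 = 11 × 11, composite.
So m = 8 is the smallest counterexample.

m = 8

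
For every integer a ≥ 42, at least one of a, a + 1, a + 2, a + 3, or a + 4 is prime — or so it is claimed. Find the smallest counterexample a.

a = 48

Check each integer a ≥ 42 in order until a, a + 1, a + 2, a + 3, a + 4 are all composite.
For a = 42, 43, 44, 45, 46, 47 the conclusion holds.
a = 48: 48 = 2 × 24; 49 = 7 × 7; 50 = 2 × 25; 51 = 3 × 17; 52 = 2 × 26 — all composite.
Thus a = 48 disproves the claim, and no smaller a works.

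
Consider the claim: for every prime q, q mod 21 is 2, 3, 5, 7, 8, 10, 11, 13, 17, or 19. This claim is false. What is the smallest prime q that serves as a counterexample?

q = 37

Check each prime q in order until the claim fails.
For q = 2, 3, 5, 7, …, 23, 29, 31 the conclusion holds.
q = 37: 37 mod 21 = 16 — not in {2, 3, 5, 7, 8, 10, 11, 13, 17, 19}.
Hence q = 37 is a counterexample.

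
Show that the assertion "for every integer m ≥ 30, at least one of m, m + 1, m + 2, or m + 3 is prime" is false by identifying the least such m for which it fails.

m = 30: 31 is prime.
m = 31: 31 is prime.
m = 32: 32 = 2 × 16; 33 = 3 × 11; 34 = 2 × 17; 35 = 5 × 7 — all composite.
Thus m = 32 disproves the claim, and no smaller m works.

m = 32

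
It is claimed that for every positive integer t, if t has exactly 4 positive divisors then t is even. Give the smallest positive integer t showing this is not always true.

t = 15

A counterexample is any positive integer t such that t has exactly 4 positive divisors but t is odd; we check each in order.
For t = 6, 8, 10, 14 the conclusion holds.
t = 15: divisors of 15: 1, 3, 5, 15; 15 is odd.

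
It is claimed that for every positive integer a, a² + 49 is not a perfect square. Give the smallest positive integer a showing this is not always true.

a = 24

For a = 1, 2, 3, 4, …, 21, 22, 23 the conclusion holds.
a = 24: 24² + 49 = 625 = 25², a perfect square.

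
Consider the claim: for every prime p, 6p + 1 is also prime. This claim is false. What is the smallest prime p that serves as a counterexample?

p = 19

For p = 2, 3, 5, 7, 11, 13, 17 the conclusion holds.
p = 19: 6p + 1 = 115 = 5 × 23, not prime.
Hence p = 19 is a counterexample.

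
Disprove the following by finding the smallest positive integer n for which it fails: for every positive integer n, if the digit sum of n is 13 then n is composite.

n = 67

Check each positive integer n in order until the digit sum of n is 13 but n is prime.
For n = 49, 58 the conclusion holds.
n = 67: digit sum 13; 67 is prime, not composite.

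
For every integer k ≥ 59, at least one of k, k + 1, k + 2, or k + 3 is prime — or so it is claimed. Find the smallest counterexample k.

We need the least integer k ≥ 59 for which k, k + 1, k + 2, k + 3 are all composite.
k = 59: 59 is prime.
k = 60: 61 is prime.
k = 61: 61 is prime.
k = 62: 62 = 2 × 31; 63 = 3 × 21; 64 = 2 × 32; 65 = 5 × 13 — all composite.
Thus k = 62 disproves the claim, and no smaller k works.

k = 62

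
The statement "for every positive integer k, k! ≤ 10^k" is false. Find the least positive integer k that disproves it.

For k = 1, 2, 3, 4, …, 22, 23, 24 the conclusion holds.
k = 25: k! = 15511210043330985984000000 and 10^k = 10000000000000000000000000, so 15511210043330985984000000 > 10000000000000000000000000.
So k = 25 is the smallest counterexample.

k = 25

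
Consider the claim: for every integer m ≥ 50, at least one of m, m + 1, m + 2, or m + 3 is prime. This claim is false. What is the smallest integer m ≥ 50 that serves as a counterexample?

Check each integer m ≥ 50 in order until m, m + 1, m + 2, m + 3 are all composite.
For m = 50, 51, 52, 53 the conclusion holds.
m = 54: 54 = 2 × 27; 55 = 5 × 11; 56 = 2 × 28; 57 = 3 × 19 — all composite.
Hence m = 54 is a counterexample.

m = 54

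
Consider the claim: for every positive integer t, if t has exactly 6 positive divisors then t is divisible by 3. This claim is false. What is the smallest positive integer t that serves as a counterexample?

t = 20

Check each positive integer t in order until t has exactly 6 positive divisors but t is not divisible by 3.
For t = 12, 18 the conclusion holds.
t = 20: τ(20) = 6; 20 mod 3 = 2.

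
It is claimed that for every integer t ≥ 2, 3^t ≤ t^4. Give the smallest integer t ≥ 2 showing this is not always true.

The first 6 eligible values, up to t = 7, all satisfy the conclusion.
t = 8: 3^t = 6561 and t^4 = 4096, so 6561 > 4096.

t = 8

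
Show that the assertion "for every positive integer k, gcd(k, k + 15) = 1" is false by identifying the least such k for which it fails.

k = 3

k = 1: gcd(1, 16) = 1.
k = 2: gcd(2, 17) = 1.
k = 3: gcd(3, 18) = 3.
So k = 3 is the smallest counterexample.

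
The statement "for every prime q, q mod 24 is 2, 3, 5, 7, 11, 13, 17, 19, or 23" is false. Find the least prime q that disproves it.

q = 73

A counterexample is any prime q such that the claim fails; we check each in order.
For q = 2, 3, 5, 7, …, 61, 67, 71 the conclusion holds.
q = 73: 73 mod 24 = 1 — not in {2, 3, 5, 7, 11, 13, 17, 19, 23}.
So q = 73 is the smallest counterexample.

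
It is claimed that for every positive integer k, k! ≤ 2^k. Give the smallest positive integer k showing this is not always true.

We need the least positive integer k for which k! > 2^k.
For k = 1, 2, 3 the conclusion holds.
k = 4: k! = 24 and 2^k = 16, so 24 > 16.
Thus k = 4 disproves the claim, and no smaller k works.

k = 4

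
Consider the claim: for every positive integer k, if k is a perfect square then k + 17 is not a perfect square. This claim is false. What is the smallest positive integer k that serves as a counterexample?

k = 64

The first 7 eligible values, up to k = 49, all satisfy the conclusion.
k = 64: 64 = 8² and 64 + 17 = 81 = 9².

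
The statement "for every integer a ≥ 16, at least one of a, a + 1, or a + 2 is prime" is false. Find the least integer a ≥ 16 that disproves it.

We need the least integer a ≥ 16 for which a, a + 1, a + 2 are all composite.
The first 4 eligible values, up to a = 19, all satisfy the conclusion.
a = 20: 20 = 2 × 10; 21 = 3 × 7; 22 = 2 × 11 — all composite.

a = 20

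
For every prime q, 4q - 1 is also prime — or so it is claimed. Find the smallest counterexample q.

q = 7

For q = 2, 3, 5 the conclusion holds.
q = 7: 4q - 1 = 27 = 3 × 9, not prime.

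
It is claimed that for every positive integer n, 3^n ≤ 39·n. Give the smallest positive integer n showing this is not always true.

n = 5

We need the least positive integer n for which 3^n > 39·n.
n = 1: 3^n = 3 and 39·n = 39, so 3 ≤ 39.
n = 2: 3^n = 9 and 39·n = 78, so 9 ≤ 78.
n = 3: 3^n = 27 and 39·n = 117, so 27 ≤ 117.
n = 4: 3^n = 81 and 39·n = 156, so 81 ≤ 156.
n = 5: 3^n = 243 and 39·n = 195, so 243 > 195.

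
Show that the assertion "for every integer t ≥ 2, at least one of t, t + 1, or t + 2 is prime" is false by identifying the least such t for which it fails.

A counterexample is any integer t ≥ 2 such that t, t + 1, t + 2 are all composite; we check each in order.
For t = 2, 3, 4, 5, 6, 7 the conclusion holds.
t = 8: 8 = 2 × 4; 9 = 3 × 3; 10 = 2 × 5 — all composite.

t = 8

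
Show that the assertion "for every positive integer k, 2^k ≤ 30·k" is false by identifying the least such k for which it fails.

We need the least positive integer k for which 2^k > 30·k.
The first 7 eligible values, up to k = 7, all satisfy the conclusion.
k = 8: 2^k = 256 and 30·k = 240, so 256 > 240.

k = 8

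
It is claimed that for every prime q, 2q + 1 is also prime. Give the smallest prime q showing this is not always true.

q = 7

A counterexample is any prime q such that 2q + 1 is not prime; we check each in order.
q = 2: 2q + 1 = 5, prime.
q = 3: 2q + 1 = 7, prime.
q = 5: 2q + 1 = 11, prime.
q = 7: 2q + 1 = 15 = 3 × 5, not prime.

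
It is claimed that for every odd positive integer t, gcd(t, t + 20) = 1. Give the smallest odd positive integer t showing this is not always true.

Check each odd positive integer t in order until gcd(t, t + 20) > 1.
For t = 1, 3 the conclusion holds.
t = 5: gcd(5, 25) = 5.

t = 5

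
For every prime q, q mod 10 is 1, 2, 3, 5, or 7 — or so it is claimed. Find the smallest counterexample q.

The first 7 eligible values, up to q = 17, all satisfy the conclusion.
q = 19: 19 mod 10 = 9 — not in {1, 2, 3, 5, 7}.

q = 19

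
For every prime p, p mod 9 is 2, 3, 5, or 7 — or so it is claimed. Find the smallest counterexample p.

A counterexample is any prime p such that the claim fails; we check each in order.
p = 2: 2 mod 9 = 2.
p = 3: 3 mod 9 = 3.
p = 5: 5 mod 9 = 5.
p = 7: 7 mod 9 = 7.
p = 11: 11 mod 9 = 2.
p = 13: 13 mod 9 = 4 — not in {2, 3, 5, 7}.
Thus p = 13 disproves the claim, and no smaller p works.

p = 13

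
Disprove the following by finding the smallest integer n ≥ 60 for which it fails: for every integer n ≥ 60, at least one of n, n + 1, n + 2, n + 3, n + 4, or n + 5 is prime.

n = 90

Check each integer n ≥ 60 in order until n, n + 1, n + 2, n + 3, n + 4, n + 5 are all composite.
For n = 60, 61, 62, 63, …, 87, 88, 89 the conclusion holds.
n = 90: 90 = 2 × 45; 91 = 7 × 13; 92 = 2 × 46; 93 = 3 × 31; 94 = 2 × 47; 95 = 5 × 19 — all composite.
So n = 90 is the smallest counterexample.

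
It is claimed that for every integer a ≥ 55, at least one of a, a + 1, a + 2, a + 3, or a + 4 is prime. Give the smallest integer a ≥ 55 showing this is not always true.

a = 62

Check each integer a ≥ 55 in order until a, a + 1, a + 2, a + 3, a + 4 are all composite.
The first 7 eligible values, up to a = 61, all satisfy the conclusion.
a = 62: 62 = 2 × 31; 63 = 3 × 21; 64 = 2 × 32; 65 = 5 × 13; 66 = 2 × 33 — all composite.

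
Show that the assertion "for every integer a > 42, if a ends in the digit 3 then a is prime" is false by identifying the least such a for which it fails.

a = 63

For a = 43, 53 the conclusion holds.
a = 63: 63 ends in 3; 63 = 3 × 21, composite.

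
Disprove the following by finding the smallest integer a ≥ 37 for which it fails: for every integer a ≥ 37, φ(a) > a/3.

a = 42

a = 37: φ(37) = 36 and 37/3 = 37/3, so φ(37) > 37/3.
a = 38: φ(38) = 18 and 38/3 = 38/3, so φ(38) > 38/3.
a = 39: φ(39) = 24 and 39/3 = 13, so φ(39) > 39/3.
a = 40: φ(40) = 16 and 40/3 = 40/3, so φ(40) > 40/3.
a = 41: φ(41) = 40 and 41/3 = 41/3, so φ(41) > 41/3.
a = 42: φ(42) = 12 and 42/3 = 14, so φ(42) ≤ 42/3.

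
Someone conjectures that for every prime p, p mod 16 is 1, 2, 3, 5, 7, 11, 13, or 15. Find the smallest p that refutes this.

p = 41

Check each prime p in order until the claim fails.
The first 12 eligible values, up to p = 37, all satisfy the conclusion.
p = 41: 41 mod 16 = 9 — not in {1, 2, 3, 5, 7, 11, 13, 15}.
Thus p = 41 disproves the claim, and no smaller p works.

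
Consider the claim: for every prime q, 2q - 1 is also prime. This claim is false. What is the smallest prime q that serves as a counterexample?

q = 5

We need the least prime q for which 2q - 1 is not prime.
For q = 2, 3 the conclusion holds.
q = 5: 2q - 1 = 9 = 3 × 3, not prime.
So q = 5 is the smallest counterexample.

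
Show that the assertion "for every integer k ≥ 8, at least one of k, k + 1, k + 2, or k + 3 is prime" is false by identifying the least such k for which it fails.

k = 24

A counterexample is any integer k ≥ 8 such that k, k + 1, k + 2, k + 3 are all composite; we check each in order.
For k = 8, 9, 10, 11, …, 21, 22, 23 the conclusion holds.
k = 24: 24 = 2 × 12; 25 = 5 × 5; 26 = 2 × 13; 27 = 3 × 9 — all composite.
Hence k = 24 is a counterexample.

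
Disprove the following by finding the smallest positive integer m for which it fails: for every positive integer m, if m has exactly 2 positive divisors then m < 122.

m = 127

The first 30 eligible values, up to m = 113, all satisfy the conclusion.
m = 127: τ(127) = 2; 127 ≥ 122.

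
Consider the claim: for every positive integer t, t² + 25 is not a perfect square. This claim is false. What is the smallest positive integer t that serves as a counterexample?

Check each positive integer t in order until t² + 25 is a perfect square.
For t = 1, 2, 3, 4, …, 9, 10, 11 the conclusion holds.
t = 12: 12² + 25 = 169 = 13², a perfect square.
Thus t = 12 disproves the claim, and no smaller t works.

t = 12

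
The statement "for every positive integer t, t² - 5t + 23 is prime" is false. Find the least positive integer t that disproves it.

We need the least positive integer t for which t² - 5t + 23 is not prime.
For t = 1, 2, 3, 4, …, 16, 17, 18 the conclusion holds.
t = 19: t² - 5t + 23 = 289 = 17 × 17, composite.
Hence t = 19 is a counterexample.

t = 19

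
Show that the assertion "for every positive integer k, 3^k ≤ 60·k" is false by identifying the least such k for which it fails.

k = 6

Check each positive integer k in order until 3^k > 60·k.
For k = 1, 2, 3, 4, 5 the conclusion holds.
k = 6: 3^k = 729 and 60·k = 360, so 729 > 360.
Thus k = 6 disproves the claim, and no smaller k works.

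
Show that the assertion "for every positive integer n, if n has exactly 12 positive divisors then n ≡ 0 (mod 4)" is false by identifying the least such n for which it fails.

n = 90

A counterexample is any positive integer n such that n has exactly 12 positive divisors but the claim fails; we check each in order.
n = 60: τ(60) = 12; 60 ≡ 0 (mod 4).
n = 72: τ(72) = 12; 72 ≡ 0 (mod 4).
n = 84: τ(84) = 12; 84 ≡ 0 (mod 4).
n = 90: τ(90) = 12; 90 ≡ 2 (mod 4).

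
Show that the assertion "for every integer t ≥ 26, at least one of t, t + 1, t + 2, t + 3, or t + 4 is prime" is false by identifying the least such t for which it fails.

t = 32

We need the least integer t ≥ 26 for which t, t + 1, t + 2, t + 3, t + 4 are all composite.
t = 26: 29 is prime.
t = 27: 29 is prime.
t = 28: 29 is prime.
t = 29: 29 is prime.
t = 30: 31 is prime.
t = 31: 31 is prime.
t = 32: 32 = 2 × 16; 33 = 3 × 11; 34 = 2 × 17; 35 = 5 × 7; 36 = 2 × 18 — all composite.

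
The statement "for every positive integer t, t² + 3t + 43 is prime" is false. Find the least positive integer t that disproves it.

For t = 1, 2, 3, 4, …, 36, 37, 38 the conclusion holds.
t = 39: t² + 3t + 43 = 1681 = 41 × 41, composite.

t = 39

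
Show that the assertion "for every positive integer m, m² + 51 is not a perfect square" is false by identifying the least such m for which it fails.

m = 7

The first 6 eligible values, up to m = 6, all satisfy the conclusion.
m = 7: 7² + 51 = 100 = 10², a perfect square.
Thus m = 7 disproves the claim, and no smaller m works.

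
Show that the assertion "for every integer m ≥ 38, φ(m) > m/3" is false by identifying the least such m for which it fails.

m = 42

A counterexample is any integer m ≥ 38 such that the claim fails; we check each in order.
For m = 38, 39, 40, 41 the conclusion holds.
m = 42: φ(42) = 12 and 42/3 = 14, so φ(42) ≤ 42/3.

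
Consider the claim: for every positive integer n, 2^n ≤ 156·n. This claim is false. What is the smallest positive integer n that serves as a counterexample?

For n = 1, 2, 3, 4, 5, 6, 7, 8, 9, 10 the conclusion holds.
n = 11: 2^n = 2048 and 156·n = 1716, so 2048 > 1716.
Hence n = 11 is a counterexample.

n = 11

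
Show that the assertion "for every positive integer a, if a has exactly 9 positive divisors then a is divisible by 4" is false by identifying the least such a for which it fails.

We need the least positive integer a for which a has exactly 9 positive divisors but a is not divisible by 4.
For a = 36, 100, 196 the conclusion holds.
a = 225: τ(225) = 9; 225 mod 4 = 1.

a = 225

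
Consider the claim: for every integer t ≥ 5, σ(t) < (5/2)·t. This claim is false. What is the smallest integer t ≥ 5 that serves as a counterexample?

t = 24

A counterexample is any integer t ≥ 5 such that the claim fails; we check each in order.
The first 19 eligible values, up to t = 23, all satisfy the conclusion.
t = 24: σ(24) = 60; 60 ≥ 60.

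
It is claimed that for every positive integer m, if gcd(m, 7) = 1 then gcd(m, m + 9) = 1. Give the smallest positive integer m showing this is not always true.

m = 3

m = 1: gcd(1, 10) = 1.
m = 2: gcd(2, 11) = 1.
m = 3: gcd(3, 12) = 3.
Hence m = 3 is a counterexample.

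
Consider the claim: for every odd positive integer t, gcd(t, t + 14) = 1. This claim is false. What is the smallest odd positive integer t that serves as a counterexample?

t = 7

t = 1: gcd(1, 15) = 1.
t = 3: gcd(3, 17) = 1.
t = 5: gcd(5, 19) = 1.
t = 7: gcd(7, 21) = 7.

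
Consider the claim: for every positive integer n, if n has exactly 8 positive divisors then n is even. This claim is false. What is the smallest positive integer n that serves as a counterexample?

Check each positive integer n in order until n has exactly 8 positive divisors but n is odd.
The first 12 eligible values, up to n = 104, all satisfy the conclusion.
n = 105: divisors of 105: 1, 3, 5, 7, 15, 21, 35, 105; 105 is odd.

n = 105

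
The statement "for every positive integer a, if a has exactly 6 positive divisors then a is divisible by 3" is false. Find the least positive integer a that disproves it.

a = 20

A counterexample is any positive integer a such that a has exactly 6 positive divisors but a is not divisible by 3; we check each in order.
For a = 12, 18 the conclusion holds.
a = 20: τ(20) = 6; 20 mod 3 = 2.
So a = 20 is the smallest counterexample.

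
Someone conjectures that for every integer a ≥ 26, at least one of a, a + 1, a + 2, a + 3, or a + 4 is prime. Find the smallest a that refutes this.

A counterexample is any integer a ≥ 26 such that a, a + 1, a + 2, a + 3, a + 4 are all composite; we check each in order.
a = 26: 29 is prime.
a = 27: 29 is prime.
a = 28: 29 is prime.
a = 29: 29 is prime.
a = 30: 31 is prime.
a = 31: 31 is prime.
a = 32: 32 = 2 × 16; 33 = 3 × 11; 34 = 2 × 17; 35 = 5 × 7; 36 = 2 × 18 — all composite.
So a = 32 is the smallest counterexample.

a = 32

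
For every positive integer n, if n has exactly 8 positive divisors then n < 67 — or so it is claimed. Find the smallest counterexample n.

n = 70

A counterexample is any positive integer n such that n has exactly 8 positive divisors but the claim fails; we check each in order.
For n = 24, 30, 40, 42, 54, 56, 66 the conclusion holds.
n = 70: τ(70) = 8; 70 ≥ 67.
So n = 70 is the smallest counterexample.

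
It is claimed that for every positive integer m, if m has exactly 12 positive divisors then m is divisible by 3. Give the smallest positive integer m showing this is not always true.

m = 140

We need the least positive integer m for which m has exactly 12 positive divisors but m is not divisible by 3.
m = 60: τ(60) = 12; 60 mod 3 = 0.
m = 72: τ(72) = 12; 72 mod 3 = 0.
m = 84: τ(84) = 12; 84 mod 3 = 0.
m = 90: τ(90) = 12; 90 mod 3 = 0.
m = 96: τ(96) = 12; 96 mod 3 = 0.
m = 108: τ(108) = 12; 108 mod 3 = 0.
m = 126: τ(126) = 12; 126 mod 3 = 0.
m = 132: τ(132) = 12; 132 mod 3 = 0.
m = 140: τ(140) = 12; 140 mod 3 = 2.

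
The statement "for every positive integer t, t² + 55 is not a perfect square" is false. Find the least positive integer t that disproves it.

t = 3

We need the least positive integer t for which t² + 55 is a perfect square.
For t = 1, 2 the conclusion holds.
t = 3: 3² + 55 = 64 = 8², a perfect square.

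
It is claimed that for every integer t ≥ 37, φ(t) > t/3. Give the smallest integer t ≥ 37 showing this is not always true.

t = 42

A counterexample is any integer t ≥ 37 such that the claim fails; we check each in order.
For t = 37, 38, 39, 40, 41 the conclusion holds.
t = 42: φ(42) = 12 and 42/3 = 14, so φ(42) ≤ 42/3.
Hence t = 42 is a counterexample.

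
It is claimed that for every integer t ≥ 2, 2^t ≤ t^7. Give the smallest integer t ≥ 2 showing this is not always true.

A counterexample is any integer t ≥ 2 such that 2^t > t^7; we check each in order.
For t = 2, 3, 4, 5, …, 34, 35, 36 the conclusion holds.
t = 37: 2^t = 137438953472 and t^7 = 94931877133, so 137438953472 > 94931877133.
So t = 37 is the smallest counterexample.

t = 37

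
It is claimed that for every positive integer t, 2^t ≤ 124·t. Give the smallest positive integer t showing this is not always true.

t = 11

We need the least positive integer t for which 2^t > 124·t.
For t = 1, 2, 3, 4, 5, 6, 7, 8, 9, 10 the conclusion holds.
t = 11: 2^t = 2048 and 124·t = 1364, so 2048 > 1364.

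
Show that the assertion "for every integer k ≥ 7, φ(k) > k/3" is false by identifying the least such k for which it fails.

The first 5 eligible values, up to k = 11, all satisfy the conclusion.
k = 12: φ(12) = 4 and 12/3 = 4, so φ(12) ≤ 12/3.
So k = 12 is the smallest counterexample.

k = 12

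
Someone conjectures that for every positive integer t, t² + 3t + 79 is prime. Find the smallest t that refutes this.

We need the least positive integer t for which t² + 3t + 79 is not prime.
The first 4 eligible values, up to t = 4, all satisfy the conclusion.
t = 5: t² + 3t + 79 = 119 = 7 × 17, composite.
Hence t = 5 is a counterexample.

t = 5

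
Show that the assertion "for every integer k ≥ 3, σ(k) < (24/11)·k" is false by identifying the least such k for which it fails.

We need the least integer k ≥ 3 for which the claim fails.
For k = 3, 4, 5, 6, 7, 8, 9, 10, 11 the conclusion holds.
k = 12: σ(12) = 28; 28 ≥ 288/11.

k = 12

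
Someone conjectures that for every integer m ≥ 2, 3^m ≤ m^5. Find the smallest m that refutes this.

Check each integer m ≥ 2 in order until 3^m > m^5.
For m = 2, 3, 4, 5, 6, 7, 8, 9, 10 the conclusion holds.
m = 11: 3^m = 177147 and m^5 = 161051, so 177147 > 161051.

m = 11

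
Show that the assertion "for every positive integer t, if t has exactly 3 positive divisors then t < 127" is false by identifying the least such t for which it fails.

t = 169

A counterexample is any positive integer t such that t has exactly 3 positive divisors but the claim fails; we check each in order.
For t = 4, 9, 25, 49, 121 the conclusion holds.
t = 169: τ(169) = 3; 169 ≥ 127.
Hence t = 169 is a counterexample.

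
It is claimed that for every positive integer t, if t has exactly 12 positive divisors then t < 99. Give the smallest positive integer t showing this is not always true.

A counterexample is any positive integer t such that t has exactly 12 positive divisors but the claim fails; we check each in order.
t = 60: τ(60) = 12; 60 < 99.
t = 72: τ(72) = 12; 72 < 99.
t = 84: τ(84) = 12; 84 < 99.
t = 90: τ(90) = 12; 90 < 99.
t = 96: τ(96) = 12; 96 < 99.
t = 108: τ(108) = 12; 108 ≥ 99.

t = 108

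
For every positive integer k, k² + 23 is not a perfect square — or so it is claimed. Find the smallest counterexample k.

k = 11

A counterexample is any positive integer k such that k² + 23 is a perfect square; we check each in order.
The first 10 eligible values, up to k = 10, all satisfy the conclusion.
k = 11: 11² + 23 = 144 = 12², a perfect square.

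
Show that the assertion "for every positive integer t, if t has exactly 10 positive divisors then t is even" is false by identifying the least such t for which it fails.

We need the least positive integer t for which t has exactly 10 positive divisors but t is odd.
For t = 48, 80, 112, 162, 176, 208, 272, 304, 368 the conclusion holds.
t = 405: divisors of 405: 10 divisors; 405 is odd.
So t = 405 is the smallest counterexample.

t = 405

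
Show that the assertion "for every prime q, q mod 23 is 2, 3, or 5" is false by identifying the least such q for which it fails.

q = 2: 2 mod 23 = 2.
q = 3: 3 mod 23 = 3.
q = 5: 5 mod 23 = 5.
q = 7: 7 mod 23 = 7 — not in {2, 3, 5}.
Thus q = 7 disproves the claim, and no smaller q works.

q = 7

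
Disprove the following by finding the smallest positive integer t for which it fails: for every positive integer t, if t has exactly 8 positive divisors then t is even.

t = 105

Check each positive integer t in order until t has exactly 8 positive divisors but t is odd.
The first 12 eligible values, up to t = 104, all satisfy the conclusion.
t = 105: divisors of 105: 1, 3, 5, 7, 15, 21, 35, 105; 105 is odd.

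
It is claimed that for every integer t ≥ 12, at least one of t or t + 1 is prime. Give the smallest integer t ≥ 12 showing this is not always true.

A counterexample is any integer t ≥ 12 such that t, t + 1 are both composite; we check each in order.
t = 12: 13 is prime.
t = 13: 13 is prime.
t = 14: 14 = 2 × 7; 15 = 3 × 5 — both composite.

t = 14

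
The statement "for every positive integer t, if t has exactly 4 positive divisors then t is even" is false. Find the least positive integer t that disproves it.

t = 15

The first 4 eligible values, up to t = 14, all satisfy the conclusion.
t = 15: divisors of 15: 1, 3, 5, 15; 15 is odd.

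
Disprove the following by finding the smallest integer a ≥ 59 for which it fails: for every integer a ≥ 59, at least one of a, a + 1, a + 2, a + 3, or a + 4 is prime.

a = 62

a = 59: 59 is prime.
a = 60: 61 is prime.
a = 61: 61 is prime.
a = 62: 62 = 2 × 31; 63 = 3 × 21; 64 = 2 × 32; 65 = 5 × 13; 66 = 2 × 33 — all composite.
Hence a = 62 is a counterexample.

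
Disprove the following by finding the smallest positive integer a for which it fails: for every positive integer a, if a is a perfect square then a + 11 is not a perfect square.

The first 4 eligible values, up to a = 16, all satisfy the conclusion.
a = 25: 25 = 5² and 25 + 11 = 36 = 6².
So a = 25 is the smallest counterexample.

a = 25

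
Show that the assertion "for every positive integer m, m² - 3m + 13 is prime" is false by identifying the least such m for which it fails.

m = 12

For m = 1, 2, 3, 4, …, 9, 10, 11 the conclusion holds.
m = 12: m² - 3m + 13 = 121 = 11 × 11, composite.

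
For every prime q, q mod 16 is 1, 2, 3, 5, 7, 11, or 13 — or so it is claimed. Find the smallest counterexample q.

q = 31

Check each prime q in order until the claim fails.
For q = 2, 3, 5, 7, 11, 13, 17, 19, 23, 29 the conclusion holds.
q = 31: 31 mod 16 = 15 — not in {1, 2, 3, 5, 7, 11, 13}.
So q = 31 is the smallest counterexample.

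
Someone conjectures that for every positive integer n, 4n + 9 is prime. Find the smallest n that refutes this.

n = 3

We need the least positive integer n for which 4n + 9 is not prime.
For n = 1, 2 the conclusion holds.
n = 3: 4n + 9 = 21 = 3 × 7, composite.
Hence n = 3 is a counterexample.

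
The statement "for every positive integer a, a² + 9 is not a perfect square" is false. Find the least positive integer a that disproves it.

We need the least positive integer a for which a² + 9 is a perfect square.
For a = 1, 2, 3 the conclusion holds.
a = 4: 4² + 9 = 25 = 5², a perfect square.
Thus a = 4 disproves the claim, and no smaller a works.

a = 4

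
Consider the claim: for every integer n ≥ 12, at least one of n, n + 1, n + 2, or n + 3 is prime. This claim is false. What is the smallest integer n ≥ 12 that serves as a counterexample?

For n = 12, 13, 14, 15, …, 21, 22, 23 the conclusion holds.
n = 24: 24 = 2 × 12; 25 = 5 × 5; 26 = 2 × 13; 27 = 3 × 9 — all composite.

n = 24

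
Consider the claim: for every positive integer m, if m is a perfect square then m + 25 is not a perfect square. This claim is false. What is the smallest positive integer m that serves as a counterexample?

m = 144

Check each positive integer m in order until m is a perfect square but m + 25 is a perfect square.
For m = 1, 4, 9, 16, …, 81, 100, 121 the conclusion holds.
m = 144: 144 = 12² and 144 + 25 = 169 = 13².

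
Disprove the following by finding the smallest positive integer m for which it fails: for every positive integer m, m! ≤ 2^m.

Check each positive integer m in order until m! > 2^m.
m = 1: m! = 1 and 2^m = 2, so 1 ≤ 2.
m = 2: m! = 2 and 2^m = 4, so 2 ≤ 4.
m = 3: m! = 6 and 2^m = 8, so 6 ≤ 8.
m = 4: m! = 24 and 2^m = 16, so 24 > 16.
So m = 4 is the smallest counterexample.

m = 4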